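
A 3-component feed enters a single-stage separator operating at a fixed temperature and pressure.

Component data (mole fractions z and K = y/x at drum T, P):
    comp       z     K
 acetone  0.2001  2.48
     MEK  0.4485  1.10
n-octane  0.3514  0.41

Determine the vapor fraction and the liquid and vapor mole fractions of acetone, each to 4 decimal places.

Newton–Raphson from ψ = 0.5:
  ψ = 0.5000: g = -0.08117, g' = -0.3949 → ψ = 0.2945
  ψ = 0.2945: g = -0.00110, g' = -0.3960 → ψ = 0.2917
Converged at ψ = 0.2917.
Compositions from xᵢ = zᵢ/(1+ψ(Kᵢ−1)), yᵢ = Kᵢxᵢ:
  acetone: x = 0.1398, y = 0.3466
  MEK: x = 0.4358, y = 0.4794
  n-octane: x = 0.4245, y = 0.1740

ψ = 0.2917, x_acetone = 0.1398, y_acetone = 0.3466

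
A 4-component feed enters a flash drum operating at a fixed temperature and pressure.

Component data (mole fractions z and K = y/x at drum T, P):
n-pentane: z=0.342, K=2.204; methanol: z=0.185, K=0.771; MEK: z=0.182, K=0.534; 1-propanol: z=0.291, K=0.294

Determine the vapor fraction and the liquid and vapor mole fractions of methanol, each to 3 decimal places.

Newton–Raphson from ψ = 0.35:
  ψ = 0.350: g = -0.1306, g' = -0.569 → ψ = 0.121
  ψ = 0.121: g = 0.0016, g' = -0.606 → ψ = 0.123
Converged at ψ = 0.123.
Compositions from xᵢ = zᵢ/(1+ψ(Kᵢ−1)), yᵢ = Kᵢxᵢ:
  n-pentane: x = 0.298, y = 0.656
  methanol: x = 0.190, y = 0.147
  MEK: x = 0.193, y = 0.103
  1-propanol: x = 0.319, y = 0.094

ψ = 0.123, x_methanol = 0.190, y_methanol = 0.147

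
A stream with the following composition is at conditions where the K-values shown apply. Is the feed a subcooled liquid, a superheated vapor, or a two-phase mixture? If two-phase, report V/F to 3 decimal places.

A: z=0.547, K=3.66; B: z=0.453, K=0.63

superheated vapor

ΣzᵢKᵢ = 2.287; Σzᵢ/Kᵢ = 0.869.
Since Σzᵢ/Kᵢ < 1 the mixture is above its dew point — single vapor phase.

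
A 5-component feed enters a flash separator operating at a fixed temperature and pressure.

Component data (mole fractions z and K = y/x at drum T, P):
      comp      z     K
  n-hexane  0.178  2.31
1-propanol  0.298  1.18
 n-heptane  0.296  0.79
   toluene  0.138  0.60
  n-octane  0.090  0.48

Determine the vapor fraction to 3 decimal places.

ψ = 0.447

Material balance + equilibrium reduce to Σ zᵢ(Kᵢ−1)/(1+ψ(Kᵢ−1)) = 0.
g(0) = ΣzᵢKᵢ − 1 = 0.123 and g(1) = 1 − Σzᵢ/Kᵢ = -0.122, so a root lies in (0, 1).
Newton iteration, ψ⁰ = 0.3:
  ψ = 0.300: g = 0.0338, g' = -0.244 → ψ = 0.439
  ψ = 0.439: g = 0.0018, g' = -0.221 → ψ = 0.447
Converged at ψ = 0.447.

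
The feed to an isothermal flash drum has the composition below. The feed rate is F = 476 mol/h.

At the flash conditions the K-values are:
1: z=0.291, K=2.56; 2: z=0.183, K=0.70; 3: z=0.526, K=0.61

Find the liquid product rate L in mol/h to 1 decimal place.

L = 315.3 mol/h

Rachford–Rice: g(ψ) = Σ zᵢ(Kᵢ−1)/(1+ψ(Kᵢ−1)) = 0.
Check two-phase: ΣzᵢKᵢ = 1.194 > 1 and Σzᵢ/Kᵢ = 1.237 > 1, so g(0) = 0.194 > 0 and g(1) = -0.237 < 0.
Newton–Raphson from ψ = 0.58:
  ψ = 0.580: g = -0.0932, g' = -0.353 → ψ = 0.316
  ψ = 0.316: g = 0.0095, g' = -0.442 → ψ = 0.337
  ψ = 0.337: g = 0.0001, g' = -0.430 → ψ = 0.338
Converged at ψ = 0.338.
Then V = ψ·F = 0.3377·476 = 160.7 mol/h and L = F − V = 315.3 mol/h.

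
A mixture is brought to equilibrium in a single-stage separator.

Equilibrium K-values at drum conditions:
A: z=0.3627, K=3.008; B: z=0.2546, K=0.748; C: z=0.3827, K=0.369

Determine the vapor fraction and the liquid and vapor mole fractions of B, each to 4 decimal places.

Let ψ = V/F and solve Σ zᵢ(Kᵢ−1)/(1+ψ(Kᵢ−1)) = 0.
Check two-phase: ΣzᵢKᵢ = 1.4227 > 1 and Σzᵢ/Kᵢ = 1.4981 > 1, so g(0) = 0.4227 > 0 and g(1) = -0.4981 < 0.
Newton iteration, ψ⁰ = 0.5:
  ψ = 0.5000: g = -0.06277, g' = -0.7105 → ψ = 0.4117
  ψ = 0.4117: g = 0.00091, g' = -0.7365 → ψ = 0.4129
Converged at ψ = 0.4129.
Compositions from xᵢ = zᵢ/(1+ψ(Kᵢ−1)), yᵢ = Kᵢxᵢ:
  A: x = 0.1983, y = 0.5965
  B: x = 0.2842, y = 0.2126
  C: x = 0.5175, y = 0.1910

ψ = 0.4129, x_B = 0.2842, y_B = 0.2126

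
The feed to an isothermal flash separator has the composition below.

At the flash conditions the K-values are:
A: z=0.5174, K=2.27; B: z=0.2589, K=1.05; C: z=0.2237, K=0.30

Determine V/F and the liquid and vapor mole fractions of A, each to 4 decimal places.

Material balance + equilibrium reduce to Σ zᵢ(Kᵢ−1)/(1+V/F(Kᵢ−1)) = 0.
Check two-phase: ΣzᵢKᵢ = 1.5135 > 1 and Σzᵢ/Kᵢ = 1.2202 > 1, so g(0) = 0.5135 > 0 and g(1) = -0.2202 < 0.
Newton–Raphson from V/F = 0.5:
  V/F = 0.5000: g = 0.17362, g' = -0.5722 → V/F = 0.8034
  V/F = 0.8034: g = -0.02013, g' = -0.7774 → V/F = 0.7775
  V/F = 0.7775: g = -0.00050, g' = -0.7396 → V/F = 0.7768
Converged at V/F = 0.7768.
Compositions from xᵢ = zᵢ/(1+V/F(Kᵢ−1)), yᵢ = Kᵢxᵢ:
  A: x = 0.2604, y = 0.5912
  B: x = 0.2492, y = 0.2617
  C: x = 0.4903, y = 0.1471

V/F = 0.7768, x_A = 0.2604, y_A = 0.5912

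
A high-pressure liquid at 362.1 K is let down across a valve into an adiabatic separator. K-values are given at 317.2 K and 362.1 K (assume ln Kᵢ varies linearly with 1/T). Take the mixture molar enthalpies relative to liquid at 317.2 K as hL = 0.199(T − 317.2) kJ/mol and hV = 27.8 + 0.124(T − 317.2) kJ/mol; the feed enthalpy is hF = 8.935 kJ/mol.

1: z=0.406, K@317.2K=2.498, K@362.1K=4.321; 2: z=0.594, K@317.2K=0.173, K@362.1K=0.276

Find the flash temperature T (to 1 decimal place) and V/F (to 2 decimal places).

Adiabatic flash: solve Rachford–Rice at each trial T, then check hF = ψ·hV(T) + (1−ψ)·hL(T).
  T = 317.2 K: K = (2.498, 0.173), RR gives ψ = 0.094, H_out = 2.624 kJ/mol
  T = 362.1 K: K = (4.321, 0.276), RR gives ψ = 0.382, H_out = 18.266 kJ/mol
  T = 339.6 K: K = (3.343, 0.222), RR gives ψ = 0.268, H_out = 11.464 kJ/mol
  T = 328.4 K: K = (2.904, 0.197), RR gives ψ = 0.194, H_out = 7.446 kJ/mol
  T = 334.0 K: K = (3.120, 0.209), RR gives ψ = 0.233, H_out = 9.530 kJ/mol
  T = 331.2 K: K = (3.011, 0.203), RR gives ψ = 0.214, H_out = 8.509 kJ/mol
  T = 332.6 K: K = (3.065, 0.206), RR gives ψ = 0.224, H_out = 9.025 kJ/mol
Linear interpolation between T = 331.2 (H_out = 8.509) and T = 332.6 (H_out = 9.025) on hF = 8.935 gives T ≈ 332.4 K, at which ψ = 0.22.

T = 332.4 K, V/F = 0.22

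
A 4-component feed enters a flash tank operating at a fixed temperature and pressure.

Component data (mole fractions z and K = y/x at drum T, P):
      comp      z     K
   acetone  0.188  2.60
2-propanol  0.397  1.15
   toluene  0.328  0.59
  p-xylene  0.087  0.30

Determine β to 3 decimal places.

Material balance + equilibrium reduce to Σ zᵢ(Kᵢ−1)/(1+β(Kᵢ−1)) = 0.
Check two-phase: ΣzᵢKᵢ = 1.165 > 1 and Σzᵢ/Kᵢ = 1.263 > 1, so g(0) = 0.165 > 0 and g(1) = -0.263 < 0.
Newton–Raphson from β = 0.5:
  β = 0.500: g = -0.0403, g' = -0.344 → β = 0.383
Converged at β = 0.383.

β = 0.383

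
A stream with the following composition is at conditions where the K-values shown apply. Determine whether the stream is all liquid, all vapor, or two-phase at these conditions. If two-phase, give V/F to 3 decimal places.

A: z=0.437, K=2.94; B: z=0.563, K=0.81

all vapor

ΣzᵢKᵢ = 1.741; Σzᵢ/Kᵢ = 0.844.
Since Σzᵢ/Kᵢ < 1 the mixture is above its dew point — single vapor phase.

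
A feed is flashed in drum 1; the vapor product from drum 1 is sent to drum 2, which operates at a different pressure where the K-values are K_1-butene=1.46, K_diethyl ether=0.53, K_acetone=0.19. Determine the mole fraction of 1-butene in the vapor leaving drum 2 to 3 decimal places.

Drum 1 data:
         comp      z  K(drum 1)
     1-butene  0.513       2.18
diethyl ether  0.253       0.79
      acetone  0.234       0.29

Drum 1:
Let ψ₁ = V/F and solve Σ zᵢ(Kᵢ−1)/(1+ψ₁(Kᵢ−1)) = 0.
Feasibility: ΣzᵢKᵢ = 1.386, Σzᵢ/Kᵢ = 1.362 — both > 1, two phases present.
Newton iteration, ψ₁⁰ = 0.69:
  ψ₁ = 0.690: g = -0.0542, g' = -0.686 → ψ₁ = 0.611
  ψ₁ = 0.611: g = -0.0026, g' = -0.624 → ψ₁ = 0.607
Converged at ψ₁ = 0.607.
Drum-1 compositions:
  1-butene: x = 0.299, y = 0.652
  diethyl ether: x = 0.290, y = 0.229
  acetone: x = 0.411, y = 0.119
Drum-2 feed = drum-1 vapor: z₂ = (0.6517, 0.2291, 0.1192).
Drum 2:
Let ψ₂ = V/F and solve Σ zᵢ(Kᵢ−1)/(1+ψ₂(Kᵢ−1)) = 0.
Feasibility: ΣzᵢKᵢ = 1.096, Σzᵢ/Kᵢ = 1.506 — both > 1, two phases present.
Newton–Raphson from ψ₂ = 0.5:
  ψ₂ = 0.500: g = -0.0593, g' = -0.399 → ψ₂ = 0.351
  ψ₂ = 0.351: g = -0.0058, g' = -0.328 → ψ₂ = 0.333
Converged at ψ₂ = 0.333.
  1-butene: x = 0.565, y = 0.825
  diethyl ether: x = 0.272, y = 0.144
  acetone: x = 0.163, y = 0.031

y_1-butene (drum 2) = 0.825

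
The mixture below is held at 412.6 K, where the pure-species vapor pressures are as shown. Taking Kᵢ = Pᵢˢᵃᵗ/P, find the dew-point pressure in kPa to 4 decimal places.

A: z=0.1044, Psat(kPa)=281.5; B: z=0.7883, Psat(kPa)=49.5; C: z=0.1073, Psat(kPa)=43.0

At the dew point ψ → 1, so Σzᵢ/Kᵢ = 1 with Kᵢ = Pᵢˢᵃᵗ/P ⇒ 1/P = Σzᵢ/Pᵢˢᵃᵗ.
1/P = 0.1044/281.5 + 0.7883/49.5 + 0.1073/43.0 = 0.0187915 ⇒ P = 53.2156 kPa

Pdew = 53.2156 kPa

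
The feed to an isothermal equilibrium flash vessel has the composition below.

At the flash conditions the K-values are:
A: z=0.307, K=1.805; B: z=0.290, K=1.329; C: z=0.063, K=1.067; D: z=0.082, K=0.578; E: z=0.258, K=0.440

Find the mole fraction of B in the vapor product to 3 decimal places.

Newton iteration, ψ⁰ = 0.56:
  ψ = 0.560: g = -0.0008, g' = -0.314 → ψ = 0.557
Converged at ψ = 0.557.
Compositions from xᵢ = zᵢ/(1+ψ(Kᵢ−1)), yᵢ = Kᵢxᵢ:
  A: x = 0.212, y = 0.383
  B: x = 0.245, y = 0.326
  C: x = 0.061, y = 0.065
  D: x = 0.107, y = 0.062
  E: x = 0.375, y = 0.165

y_B = 0.326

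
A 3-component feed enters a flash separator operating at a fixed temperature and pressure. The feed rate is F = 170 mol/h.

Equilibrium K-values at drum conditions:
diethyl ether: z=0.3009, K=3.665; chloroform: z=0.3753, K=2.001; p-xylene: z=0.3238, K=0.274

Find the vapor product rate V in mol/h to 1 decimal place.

Material balance + equilibrium reduce to Σ zᵢ(Kᵢ−1)/(1+ψ(Kᵢ−1)) = 0.
Check two-phase: ΣzᵢKᵢ = 1.9425 > 1 and Σzᵢ/Kᵢ = 1.4514 > 1, so g(0) = 0.9425 > 0 and g(1) = -0.4514 < 0.
Newton iteration, ψ⁰ = 0.5:
  ψ = 0.5000: g = 0.22512, g' = -0.9804 → ψ = 0.7296
  ψ = 0.7296: g = -0.01039, g' = -1.1437 → ψ = 0.7205
Converged at ψ = 0.7205.
Then V = ψ·F = 0.7205·170 = 122.5 mol/h and L = F − V = 47.5 mol/h.

V = 122.5 mol/h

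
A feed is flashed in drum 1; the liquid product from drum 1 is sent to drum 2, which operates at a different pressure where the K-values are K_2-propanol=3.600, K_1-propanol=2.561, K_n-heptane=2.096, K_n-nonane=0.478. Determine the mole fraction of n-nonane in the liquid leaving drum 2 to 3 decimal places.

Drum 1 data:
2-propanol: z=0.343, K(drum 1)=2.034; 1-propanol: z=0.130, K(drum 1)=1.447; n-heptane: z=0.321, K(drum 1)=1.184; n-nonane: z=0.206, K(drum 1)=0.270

Drum 1:
Rachford–Rice: g(ψ₁) = Σ zᵢ(Kᵢ−1)/(1+ψ₁(Kᵢ−1)) = 0.
Feasibility: ΣzᵢKᵢ = 1.321, Σzᵢ/Kᵢ = 1.293 — both > 1, two phases present.
Newton iteration, ψ₁⁰ = 0.61:
  ψ₁ = 0.610: g = 0.0451, g' = -0.519 → ψ₁ = 0.697
  ψ₁ = 0.697: g = -0.0033, g' = -0.602 → ψ₁ = 0.691
Converged at ψ₁ = 0.691.
Drum-1 compositions:
  2-propanol: x = 0.200, y = 0.407
  1-propanol: x = 0.099, y = 0.144
  n-heptane: x = 0.285, y = 0.337
  n-nonane: x = 0.416, y = 0.112
Drum-2 feed = drum-1 liquid: z₂ = (0.2000, 0.0993, 0.2848, 0.4159).
Drum 2:
Rachford–Rice: g(ψ₂) = Σ zᵢ(Kᵢ−1)/(1+ψ₂(Kᵢ−1)) = 0.
Check two-phase: ΣzᵢKᵢ = 1.770 > 1 and Σzᵢ/Kᵢ = 1.100 > 1, so g(0) = 0.770 > 0 and g(1) = -0.100 < 0.
Newton iteration, ψ₂⁰ = 0.31:
  ψ₂ = 0.310: g = 0.3664, g' = -0.876 → ψ₂ = 0.728
  ψ₂ = 0.728: g = 0.0757, g' = -0.615 → ψ₂ = 0.851
  ψ₂ = 0.851: g = -0.0008, g' = -0.634 → ψ₂ = 0.850
Converged at ψ₂ = 0.850.
  2-propanol: x = 0.062, y = 0.224
  1-propanol: x = 0.043, y = 0.109
  n-heptane: x = 0.147, y = 0.309
  n-nonane: x = 0.748, y = 0.357

x_n-nonane (drum 2) = 0.748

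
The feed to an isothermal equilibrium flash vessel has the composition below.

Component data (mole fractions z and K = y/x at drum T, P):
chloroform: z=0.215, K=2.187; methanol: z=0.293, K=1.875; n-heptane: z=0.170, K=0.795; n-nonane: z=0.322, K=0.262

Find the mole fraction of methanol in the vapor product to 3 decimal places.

Iterate (Newton) starting at V/F = 0.5:
  V/F = 0.500: g = -0.0769, g' = -0.677 → V/F = 0.386
  V/F = 0.386: g = -0.0037, g' = -0.619 → V/F = 0.380
Converged at V/F = 0.380.
Compositions from xᵢ = zᵢ/(1+V/F(Kᵢ−1)), yᵢ = Kᵢxᵢ:
  chloroform: x = 0.148, y = 0.324
  methanol: x = 0.220, y = 0.412
  n-heptane: x = 0.184, y = 0.147
  n-nonane: x = 0.448, y = 0.117

y_methanol = 0.412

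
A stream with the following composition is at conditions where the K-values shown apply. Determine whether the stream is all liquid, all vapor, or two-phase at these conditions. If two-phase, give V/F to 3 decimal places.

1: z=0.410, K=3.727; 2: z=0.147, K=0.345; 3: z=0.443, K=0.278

two-phase, V/F = 0.365

ΣzᵢKᵢ = 1.702; Σzᵢ/Kᵢ = 2.130.
Both exceed 1, so a two-phase solution exists.
Newton–Raphson from ψ = 0.39:
  ψ = 0.390: g = -0.0327, g' = -1.277 → ψ = 0.364
  ψ = 0.364: g = 0.0003, g' = -1.301 → ψ = 0.365
Converged at ψ = 0.365.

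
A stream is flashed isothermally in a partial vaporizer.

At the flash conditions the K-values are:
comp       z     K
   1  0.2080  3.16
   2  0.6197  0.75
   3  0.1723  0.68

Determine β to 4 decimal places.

β = 0.4164

Let β = V/F and solve Σ zᵢ(Kᵢ−1)/(1+β(Kᵢ−1)) = 0.
Check two-phase: ΣzᵢKᵢ = 1.2392 > 1 and Σzᵢ/Kᵢ = 1.1455 > 1, so g(0) = 0.2392 > 0 and g(1) = -0.1455 < 0.
Newton iteration, β⁰ = 0.63:
  β = 0.6300: g = -0.06264, g' = -0.2564 → β = 0.3857
  β = 0.3857: g = 0.01074, g' = -0.3592 → β = 0.4156
  β = 0.4156: g = 0.00027, g' = -0.3412 → β = 0.4164
Converged at β = 0.4164.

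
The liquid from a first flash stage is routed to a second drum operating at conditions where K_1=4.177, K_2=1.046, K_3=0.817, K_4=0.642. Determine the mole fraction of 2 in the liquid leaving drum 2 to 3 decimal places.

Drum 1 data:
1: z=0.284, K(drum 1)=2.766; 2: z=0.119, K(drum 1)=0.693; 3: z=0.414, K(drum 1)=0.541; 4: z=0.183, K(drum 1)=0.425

Drum 1:
Rachford–Rice: g(ψ₁) = Σ zᵢ(Kᵢ−1)/(1+ψ₁(Kᵢ−1)) = 0.
g(0) = ΣzᵢKᵢ − 1 = 0.170 and g(1) = 1 − Σzᵢ/Kᵢ = -0.470, so a root lies in (0, 1).
Newton iteration, ψ₁⁰ = 0.62:
  ψ₁ = 0.620: g = -0.2348, g' = -0.535 → ψ₁ = 0.181
  ψ₁ = 0.181: g = 0.0164, g' = -0.700 → ψ₁ = 0.205
Converged at ψ₁ = 0.205.
Drum-1 compositions:
  1: x = 0.208, y = 0.577
  2: x = 0.127, y = 0.088
  3: x = 0.457, y = 0.247
  4: x = 0.207, y = 0.088
Drum-2 feed = drum-1 liquid: z₂ = (0.2084, 0.1270, 0.4571, 0.2075).
Drum 2:
Let ψ₂ = V/F and solve Σ zᵢ(Kᵢ−1)/(1+ψ₂(Kᵢ−1)) = 0.
Feasibility: ΣzᵢKᵢ = 1.510, Σzᵢ/Kᵢ = 1.054 — both > 1, two phases present.
Iterate (Newton) starting at ψ₂ = 0.65:
  ψ₂ = 0.650: g = 0.0300, g' = -0.289 → ψ₂ = 0.754
  ψ₂ = 0.754: g = 0.0020, g' = -0.253 → ψ₂ = 0.761
Converged at ψ₂ = 0.761.
  1: x = 0.061, y = 0.255
  2: x = 0.123, y = 0.128
  3: x = 0.531, y = 0.434
  4: x = 0.285, y = 0.183

x_2 (drum 2) = 0.123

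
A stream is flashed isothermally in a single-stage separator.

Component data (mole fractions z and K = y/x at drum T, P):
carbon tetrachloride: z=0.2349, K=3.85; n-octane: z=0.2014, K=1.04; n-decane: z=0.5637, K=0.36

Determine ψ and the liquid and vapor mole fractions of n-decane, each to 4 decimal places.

ψ = 0.2196, x_n-decane = 0.6559, y_n-decane = 0.2361

Rachford–Rice: g(ψ) = Σ zᵢ(Kᵢ−1)/(1+ψ(Kᵢ−1)) = 0.
g(0) = ΣzᵢKᵢ − 1 = 0.3168 and g(1) = 1 − Σzᵢ/Kᵢ = -0.8205, so a root lies in (0, 1).
Newton iteration, ψ⁰ = 0.5:
  ψ = 0.5000: g = -0.24658, g' = -0.8241 → ψ = 0.2008
  ψ = 0.2008: g = 0.01982, g' = -1.0762 → ψ = 0.2192
  ψ = 0.2192: g = 0.00038, g' = -1.0355 → ψ = 0.2196
Converged at ψ = 0.2196.
Compositions from xᵢ = zᵢ/(1+ψ(Kᵢ−1)), yᵢ = Kᵢxᵢ:
  carbon tetrachloride: x = 0.1445, y = 0.5563
  n-octane: x = 0.1996, y = 0.2076
  n-decane: x = 0.6559, y = 0.2361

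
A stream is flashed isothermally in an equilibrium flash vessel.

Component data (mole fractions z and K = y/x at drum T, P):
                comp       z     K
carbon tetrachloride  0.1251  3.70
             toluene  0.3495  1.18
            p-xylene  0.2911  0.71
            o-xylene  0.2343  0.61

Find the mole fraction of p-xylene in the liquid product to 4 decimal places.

Rachford–Rice: g(ψ) = Σ zᵢ(Kᵢ−1)/(1+ψ(Kᵢ−1)) = 0.
g(0) = ΣzᵢKᵢ − 1 = 0.2249 and g(1) = 1 − Σzᵢ/Kᵢ = -0.1241, so a root lies in (0, 1).
Newton–Raphson from ψ = 0.55:
  ψ = 0.5500: g = -0.02360, g' = -0.2495 → ψ = 0.4554
  ψ = 0.4554: g = 0.00127, g' = -0.2783 → ψ = 0.4599
  ψ = 0.4599: g = 0.00000, g' = -0.2766 → ψ = 0.4600
Converged at ψ = 0.4600.
Compositions from xᵢ = zᵢ/(1+ψ(Kᵢ−1)), yᵢ = Kᵢxᵢ:
  carbon tetrachloride: x = 0.0558, y = 0.2065
  toluene: x = 0.3228, y = 0.3809
  p-xylene: x = 0.3359, y = 0.2385
  o-xylene: x = 0.2855, y = 0.1742

x_p-xylene = 0.3359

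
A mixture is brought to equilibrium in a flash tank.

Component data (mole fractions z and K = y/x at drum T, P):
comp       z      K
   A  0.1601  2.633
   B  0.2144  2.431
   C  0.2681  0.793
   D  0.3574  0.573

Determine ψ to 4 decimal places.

Rachford–Rice: g(ψ) = Σ zᵢ(Kᵢ−1)/(1+ψ(Kᵢ−1)) = 0.
Check two-phase: ΣzᵢKᵢ = 1.3601 > 1 and Σzᵢ/Kᵢ = 1.1108 > 1, so g(0) = 0.3601 > 0 and g(1) = -0.1108 < 0.
Iterate (Newton) starting at ψ = 0.5:
  ψ = 0.5000: g = 0.06683, g' = -0.3982 → ψ = 0.6678
  ψ = 0.6678: g = 0.00405, g' = -0.3555 → ψ = 0.6792
  ψ = 0.6792: g = 0.00001, g' = -0.3537 → ψ = 0.6793
Converged at ψ = 0.6793.

ψ = 0.6793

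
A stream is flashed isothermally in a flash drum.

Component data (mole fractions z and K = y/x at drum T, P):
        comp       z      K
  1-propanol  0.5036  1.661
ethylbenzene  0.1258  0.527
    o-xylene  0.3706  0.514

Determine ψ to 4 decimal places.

Material balance + equilibrium reduce to Σ zᵢ(Kᵢ−1)/(1+ψ(Kᵢ−1)) = 0.
Check two-phase: ΣzᵢKᵢ = 1.0933 > 1 and Σzᵢ/Kᵢ = 1.2629 > 1, so g(0) = 0.0933 > 0 and g(1) = -0.2629 < 0.
Newton–Raphson from ψ = 0.5:
  ψ = 0.5000: g = -0.06567, g' = -0.3253 → ψ = 0.2981
  ψ = 0.2981: g = -0.00182, g' = -0.3114 → ψ = 0.2923
Converged at ψ = 0.2923.

ψ = 0.2923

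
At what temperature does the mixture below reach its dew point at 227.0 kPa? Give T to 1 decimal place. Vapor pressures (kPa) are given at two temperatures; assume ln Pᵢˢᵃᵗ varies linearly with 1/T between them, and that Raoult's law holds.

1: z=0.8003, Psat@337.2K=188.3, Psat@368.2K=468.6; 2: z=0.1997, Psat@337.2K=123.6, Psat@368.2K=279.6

Dew-point temperature: Σzᵢ·P/Pᵢˢᵃᵗ(T) = 1. Interpolate ln Pᵢˢᵃᵗ = aᵢ + bᵢ/T.
  T = 337.2 K: ΣzᵢP/Pᵢˢᵃᵗ = 1.3315
  T = 368.2 K: ΣzᵢP/Pᵢˢᵃᵗ = 0.5498
  T = 352.7 K: ΣzᵢP/Pᵢˢᵃᵗ = 0.8390
  T = 344.9 K: ΣzᵢP/Pᵢˢᵃᵗ = 1.0530
  T = 348.8 K: ΣzᵢP/Pᵢˢᵃᵗ = 0.9387
  T = 346.9 K: ΣzᵢP/Pᵢˢᵃᵗ = 0.9924
Interpolating between 344.9 K and 346.9 K gives T ≈ 346.6 K.

T = 346.6 K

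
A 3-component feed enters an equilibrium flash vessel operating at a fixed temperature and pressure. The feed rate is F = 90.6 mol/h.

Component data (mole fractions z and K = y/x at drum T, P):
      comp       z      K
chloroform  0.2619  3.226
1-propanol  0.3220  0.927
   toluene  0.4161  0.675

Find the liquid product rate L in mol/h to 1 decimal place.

L = 17.4 mol/h

Material balance + equilibrium reduce to Σ zᵢ(Kᵢ−1)/(1+ψ(Kᵢ−1)) = 0.
Check two-phase: ΣzᵢKᵢ = 1.4243 > 1 and Σzᵢ/Kᵢ = 1.0450 > 1, so g(0) = 0.4243 > 0 and g(1) = -0.0450 < 0.
Newton–Raphson from ψ = 0.46:
  ψ = 0.4600: g = 0.10472, g' = -0.3794 → ψ = 0.7360
  ψ = 0.7360: g = 0.01837, g' = -0.2643 → ψ = 0.8055
  ψ = 0.8055: g = 0.00056, g' = -0.2489 → ψ = 0.8078
Converged at ψ = 0.8078.
Then V = ψ·F = 0.8078·90.6 = 73.2 mol/h and L = F − V = 17.4 mol/h.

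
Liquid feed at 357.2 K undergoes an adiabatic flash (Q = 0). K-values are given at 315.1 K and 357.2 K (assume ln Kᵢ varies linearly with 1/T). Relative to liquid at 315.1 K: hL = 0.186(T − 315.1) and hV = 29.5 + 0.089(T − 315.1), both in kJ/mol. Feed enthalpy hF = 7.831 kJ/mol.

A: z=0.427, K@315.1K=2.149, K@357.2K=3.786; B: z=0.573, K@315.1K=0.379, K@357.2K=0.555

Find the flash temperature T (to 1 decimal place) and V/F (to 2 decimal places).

Adiabatic flash: solve Rachford–Rice at each trial T, then check hF = ψ·hV(T) + (1−ψ)·hL(T).
  T = 315.1 K: K = (2.149, 0.379), RR gives ψ = 0.189, H_out = 5.573 kJ/mol
  T = 357.2 K: K = (3.786, 0.555), RR gives ψ = 0.754, H_out = 26.991 kJ/mol
  T = 336.1 K: K = (2.901, 0.464), RR gives ψ = 0.495, H_out = 17.506 kJ/mol
  T = 325.6 K: K = (2.509, 0.421), RR gives ψ = 0.357, H_out = 12.132 kJ/mol
  T = 320.4 K: K = (2.327, 0.400), RR gives ψ = 0.280, H_out = 9.090 kJ/mol
  T = 317.8 K: K = (2.239, 0.390), RR gives ψ = 0.237, H_out = 7.428 kJ/mol
  T = 319.1 K: K = (2.282, 0.395), RR gives ψ = 0.259, H_out = 8.273 kJ/mol
Linear interpolation between T = 317.8 (H_out = 7.428) and T = 319.1 (H_out = 8.273) on hF = 7.831 gives T ≈ 318.4 K, at which ψ = 0.25.

T = 318.4 K, V/F = 0.25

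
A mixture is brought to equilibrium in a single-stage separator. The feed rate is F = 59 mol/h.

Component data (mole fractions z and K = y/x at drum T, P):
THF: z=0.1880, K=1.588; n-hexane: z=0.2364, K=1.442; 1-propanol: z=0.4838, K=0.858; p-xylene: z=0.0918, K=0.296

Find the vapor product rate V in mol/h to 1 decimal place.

V = 28.7 mol/h

Newton–Raphson from V/F = 0.58:
  V/F = 0.5800: g = -0.01849, g' = -0.2069 → V/F = 0.4906
  V/F = 0.4906: g = -0.00091, g' = -0.1878 → V/F = 0.4858
Converged at V/F = 0.4858.
Then V = V/F·F = 0.4858·59 = 28.7 mol/h and L = F − V = 30.3 mol/h.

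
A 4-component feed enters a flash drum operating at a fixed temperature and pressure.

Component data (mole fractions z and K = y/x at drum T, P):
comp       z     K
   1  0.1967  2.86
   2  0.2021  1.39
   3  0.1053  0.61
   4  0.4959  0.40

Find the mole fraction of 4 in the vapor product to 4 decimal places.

Newton iteration, V/F⁰ = 0.39:
  V/F = 0.3900: g = -0.15641, g' = -0.5783 → V/F = 0.1195
  V/F = 0.1195: g = 0.01102, g' = -0.7083 → V/F = 0.1351
  V/F = 0.1351: g = 0.00013, g' = -0.6916 → V/F = 0.1353
Converged at V/F = 0.1353.
Compositions from xᵢ = zᵢ/(1+V/F(Kᵢ−1)), yᵢ = Kᵢxᵢ:
  1: x = 0.1572, y = 0.4495
  2: x = 0.1920, y = 0.2668
  3: x = 0.1112, y = 0.0678
  4: x = 0.5397, y = 0.2159

y_4 = 0.2159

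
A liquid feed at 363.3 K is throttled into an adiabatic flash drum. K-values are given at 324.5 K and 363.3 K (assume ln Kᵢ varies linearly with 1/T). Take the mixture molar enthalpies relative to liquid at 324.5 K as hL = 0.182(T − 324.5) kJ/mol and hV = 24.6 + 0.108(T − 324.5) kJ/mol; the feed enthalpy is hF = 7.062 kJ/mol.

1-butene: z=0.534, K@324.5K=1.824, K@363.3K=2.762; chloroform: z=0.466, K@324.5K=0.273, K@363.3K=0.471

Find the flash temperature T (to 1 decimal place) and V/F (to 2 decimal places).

Adiabatic flash: solve Rachford–Rice at each trial T, then check hF = ψ·hV(T) + (1−ψ)·hL(T).
  T = 324.5 K: K = (1.824, 0.273), RR gives ψ = 0.169, H_out = 4.157 kJ/mol
  T = 363.3 K: K = (2.762, 0.471), RR gives ψ = 0.745, H_out = 23.249 kJ/mol
  T = 343.9 K: K = (2.271, 0.364), RR gives ψ = 0.473, H_out = 14.491 kJ/mol
  T = 334.2 K: K = (2.042, 0.317), RR gives ψ = 0.334, H_out = 9.744 kJ/mol
  T = 329.4 K: K = (1.933, 0.295), RR gives ψ = 0.257, H_out = 7.127 kJ/mol
  T = 326.9 K: K = (1.877, 0.283), RR gives ψ = 0.214, H_out = 5.656 kJ/mol
  T = 328.1 K: K = (1.903, 0.289), RR gives ψ = 0.235, H_out = 6.373 kJ/mol
Linear interpolation between T = 328.1 (H_out = 6.373) and T = 329.4 (H_out = 7.127) on hF = 7.062 gives T ≈ 329.3 K, at which ψ = 0.26.

T = 329.3 K, V/F = 0.26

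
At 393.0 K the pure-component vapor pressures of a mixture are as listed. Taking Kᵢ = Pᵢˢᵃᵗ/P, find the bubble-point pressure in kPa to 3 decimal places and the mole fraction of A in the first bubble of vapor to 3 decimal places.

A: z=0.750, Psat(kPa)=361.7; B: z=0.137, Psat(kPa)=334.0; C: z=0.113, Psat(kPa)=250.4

Pbub = 345.328 kPa, y_A = 0.786

At the bubble point ψ → 0, so ΣzᵢKᵢ = 1 with Kᵢ = Pᵢˢᵃᵗ/P ⇒ P = ΣzᵢPᵢˢᵃᵗ.
P = 0.750·361.7 + 0.137·334.0 + 0.113·250.4 = 345.328 kPa
yᵢ = zᵢPᵢˢᵃᵗ/P ⇒ y_A = 0.750·361.7/345.328 = 0.786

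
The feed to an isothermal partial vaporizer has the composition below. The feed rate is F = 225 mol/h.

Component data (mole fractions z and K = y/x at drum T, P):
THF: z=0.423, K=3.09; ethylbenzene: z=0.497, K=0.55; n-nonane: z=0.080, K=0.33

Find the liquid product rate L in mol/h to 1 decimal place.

Material balance + equilibrium reduce to Σ zᵢ(Kᵢ−1)/(1+V/F(Kᵢ−1)) = 0.
Feasibility: ΣzᵢKᵢ = 1.607, Σzᵢ/Kᵢ = 1.283 — both > 1, two phases present.
Iterate (Newton) starting at V/F = 0.5:
  V/F = 0.500: g = 0.0631, g' = -0.691 → V/F = 0.591
  V/F = 0.591: g = 0.0018, g' = -0.655 → V/F = 0.594
Converged at V/F = 0.594.
Then V = V/F·F = 0.5942·225 = 133.7 mol/h and L = F − V = 91.3 mol/h.

L = 91.3 mol/h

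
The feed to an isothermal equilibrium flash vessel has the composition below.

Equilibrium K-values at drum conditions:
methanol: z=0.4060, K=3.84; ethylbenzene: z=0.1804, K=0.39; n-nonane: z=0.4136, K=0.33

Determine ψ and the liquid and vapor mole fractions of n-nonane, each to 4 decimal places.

ψ = 0.4134, x_n-nonane = 0.5720, y_n-nonane = 0.1888

Material balance + equilibrium reduce to Σ zᵢ(Kᵢ−1)/(1+ψ(Kᵢ−1)) = 0.
g(0) = ΣzᵢKᵢ − 1 = 0.7659 and g(1) = 1 − Σzᵢ/Kᵢ = -0.8216, so a root lies in (0, 1).
Newton iteration, ψ⁰ = 0.61:
  ψ = 0.6100: g = -0.22192, g' = -1.1399 → ψ = 0.4153
  ψ = 0.4153: g = -0.00229, g' = -1.1662 → ψ = 0.4133
Converged at ψ = 0.4134.
Compositions from xᵢ = zᵢ/(1+ψ(Kᵢ−1)), yᵢ = Kᵢxᵢ:
  methanol: x = 0.1868, y = 0.7172
  ethylbenzene: x = 0.2412, y = 0.0941
  n-nonane: x = 0.5720, y = 0.1888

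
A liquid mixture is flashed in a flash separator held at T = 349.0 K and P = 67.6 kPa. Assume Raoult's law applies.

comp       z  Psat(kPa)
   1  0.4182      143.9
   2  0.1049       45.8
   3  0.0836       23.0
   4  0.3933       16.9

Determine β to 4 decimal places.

Raoult's law: Kᵢ = Pᵢˢᵃᵗ/P = Pᵢˢᵃᵗ/67.6.
  K_1 = 143.9/67.6 = 2.128698, K_2 = 45.8/67.6 = 0.677515, K_3 = 23.0/67.6 = 0.340237, K_4 = 16.9/67.6 = 0.250000
Let β = V/F and solve Σ zᵢ(Kᵢ−1)/(1+β(Kᵢ−1)) = 0.
g(0) = ΣzᵢKᵢ − 1 = 0.0881 and g(1) = 1 − Σzᵢ/Kᵢ = -1.1702, so a root lies in (0, 1).
Newton iteration, β⁰ = 0.5:
  β = 0.5000: g = -0.29286, g' = -0.8806 → β = 0.1674
  β = 0.1674: g = -0.03810, g' = -0.7244 → β = 0.1148
  β = 0.1148: g = 0.00028, g' = -0.7368 → β = 0.1152
Converged at β = 0.1152.

β = 0.1152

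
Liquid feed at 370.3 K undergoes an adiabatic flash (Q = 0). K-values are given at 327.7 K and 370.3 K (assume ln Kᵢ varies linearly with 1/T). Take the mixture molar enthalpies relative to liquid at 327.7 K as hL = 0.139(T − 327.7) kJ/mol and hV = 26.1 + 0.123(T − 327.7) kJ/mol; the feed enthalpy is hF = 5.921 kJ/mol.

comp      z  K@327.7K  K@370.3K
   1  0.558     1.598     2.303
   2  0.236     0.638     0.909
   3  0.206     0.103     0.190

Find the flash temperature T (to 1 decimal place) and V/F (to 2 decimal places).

T = 330.5 K, V/F = 0.21

Adiabatic flash: solve Rachford–Rice at each trial T, then check hF = ψ·hV(T) + (1−ψ)·hL(T).
  T = 327.7 K: K = (1.598, 0.638, 0.103), RR gives ψ = 0.156, H_out = 4.061 kJ/mol
  T = 370.3 K: K = (2.303, 0.909, 0.190), RR gives ψ = 0.670, H_out = 22.964 kJ/mol
  T = 349.0 K: K = (1.940, 0.770, 0.143), RR gives ψ = 0.480, H_out = 15.331 kJ/mol
  T = 338.4 K: K = (1.767, 0.703, 0.122), RR gives ψ = 0.346, H_out = 10.471 kJ/mol
  T = 333.0 K: K = (1.681, 0.670, 0.112), RR gives ψ = 0.260, H_out = 7.490 kJ/mol
  T = 330.4 K: K = (1.640, 0.654, 0.108), RR gives ψ = 0.211, H_out = 5.881 kJ/mol
  T = 331.7 K: K = (1.660, 0.662, 0.110), RR gives ψ = 0.236, H_out = 6.702 kJ/mol
Linear interpolation between T = 330.4 (H_out = 5.881) and T = 331.7 (H_out = 6.702) on hF = 5.921 gives T ≈ 330.5 K, at which ψ = 0.21.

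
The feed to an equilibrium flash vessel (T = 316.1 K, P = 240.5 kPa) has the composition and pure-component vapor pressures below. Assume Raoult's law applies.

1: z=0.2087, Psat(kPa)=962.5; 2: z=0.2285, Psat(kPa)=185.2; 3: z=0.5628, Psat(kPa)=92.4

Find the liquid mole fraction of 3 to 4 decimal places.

x_3 = 0.6186

Raoult's law: Kᵢ = Pᵢˢᵃᵗ/P = Pᵢˢᵃᵗ/240.5.
  K_1 = 962.5/240.5 = 4.002079, K_2 = 185.2/240.5 = 0.770062, K_3 = 92.4/240.5 = 0.384200
Iterate (Newton) starting at ψ = 0.5:
  ψ = 0.5000: g = -0.30961, g' = -0.7617 → ψ = 0.0935
  ψ = 0.0935: g = 0.06776, g' = -1.3996 → ψ = 0.1419
  ψ = 0.1419: g = 0.00527, g' = -1.1941 → ψ = 0.1463
  ψ = 0.1463: g = 0.00003, g' = -1.1787 → ψ = 0.1464
Converged at ψ = 0.1464.
Compositions from xᵢ = zᵢ/(1+ψ(Kᵢ−1)), yᵢ = Kᵢxᵢ:
  1: x = 0.1450, y = 0.5803
  2: x = 0.2365, y = 0.1821
  3: x = 0.6186, y = 0.2376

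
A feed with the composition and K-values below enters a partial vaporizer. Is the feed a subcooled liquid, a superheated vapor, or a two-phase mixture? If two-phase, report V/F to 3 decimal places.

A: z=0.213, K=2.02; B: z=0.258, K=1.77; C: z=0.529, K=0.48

ΣzᵢKᵢ = 1.141; Σzᵢ/Kᵢ = 1.353.
Both exceed 1, so a two-phase solution exists.
Iterate (Newton) starting at ψ = 0.61:
  ψ = 0.610: g = -0.1338, g' = -0.462 → ψ = 0.320
  ψ = 0.320: g = -0.0070, g' = -0.430 → ψ = 0.304
Converged at ψ = 0.304.

two-phase, V/F = 0.304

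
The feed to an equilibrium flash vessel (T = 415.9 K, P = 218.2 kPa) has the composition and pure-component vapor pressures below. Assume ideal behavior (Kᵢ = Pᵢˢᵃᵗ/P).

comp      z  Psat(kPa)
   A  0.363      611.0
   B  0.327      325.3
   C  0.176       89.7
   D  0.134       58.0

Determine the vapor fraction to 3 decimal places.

ψ = 0.739

Raoult's law: Kᵢ = Pᵢˢᵃᵗ/P = Pᵢˢᵃᵗ/218.2.
  K_A = 611.0/218.2 = 2.80018, K_B = 325.3/218.2 = 1.49083, K_C = 89.7/218.2 = 0.41109, K_D = 58.0/218.2 = 0.26581
Material balance + equilibrium reduce to Σ zᵢ(Kᵢ−1)/(1+ψ(Kᵢ−1)) = 0.
Feasibility: ΣzᵢKᵢ = 1.612, Σzᵢ/Kᵢ = 1.281 — both > 1, two phases present.
Iterate (Newton) starting at ψ = 0.55:
  ψ = 0.550: g = 0.1364, g' = -0.683 → ψ = 0.750
  ψ = 0.750: g = -0.0091, g' = -0.808 → ψ = 0.739
Converged at ψ = 0.739.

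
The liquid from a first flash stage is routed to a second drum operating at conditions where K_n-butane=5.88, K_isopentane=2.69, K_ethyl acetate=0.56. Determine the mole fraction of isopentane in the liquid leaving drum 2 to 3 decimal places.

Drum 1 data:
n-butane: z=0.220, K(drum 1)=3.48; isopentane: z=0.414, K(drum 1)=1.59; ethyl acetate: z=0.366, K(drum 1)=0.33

x_isopentane (drum 2) = 0.151

Drum 1:
Newton iteration, ψ₁⁰ = 0.5:
  ψ₁ = 0.500: g = 0.0634, g' = -0.727 → ψ₁ = 0.587
  ψ₁ = 0.587: g = -0.0008, g' = -0.750 → ψ₁ = 0.586
Converged at ψ₁ = 0.586.
Drum-1 compositions:
  n-butane: x = 0.090, y = 0.312
  isopentane: x = 0.308, y = 0.489
  ethyl acetate: x = 0.603, y = 0.199
Drum-2 feed = drum-1 liquid: z₂ = (0.0897, 0.3076, 0.6027).
Drum 2:
Material balance + equilibrium reduce to Σ zᵢ(Kᵢ−1)/(1+ψ₂(Kᵢ−1)) = 0.
Check two-phase: ΣzᵢKᵢ = 1.692 > 1 and Σzᵢ/Kᵢ = 1.206 > 1, so g(0) = 0.692 > 0 and g(1) = -0.206 < 0.
Newton–Raphson from ψ₂ = 0.5:
  ψ₂ = 0.500: g = 0.0689, g' = -0.630 → ψ₂ = 0.609
  ψ₂ = 0.609: g = 0.0038, g' = -0.566 → ψ₂ = 0.616
Converged at ψ₂ = 0.616.
  n-butane: x = 0.022, y = 0.132
  isopentane: x = 0.151, y = 0.405
  ethyl acetate: x = 0.827, y = 0.463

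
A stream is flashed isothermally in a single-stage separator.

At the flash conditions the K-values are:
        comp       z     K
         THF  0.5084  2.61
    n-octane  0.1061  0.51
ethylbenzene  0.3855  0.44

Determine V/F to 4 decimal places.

V/F = 0.6264

Rachford–Rice: g(V/F) = Σ zᵢ(Kᵢ−1)/(1+V/F(Kᵢ−1)) = 0.
Feasibility: ΣzᵢKᵢ = 1.5507, Σzᵢ/Kᵢ = 1.2790 — both > 1, two phases present.
Newton iteration, V/F⁰ = 0.46:
  V/F = 0.4600: g = 0.11235, g' = -0.6968 → V/F = 0.6212
  V/F = 0.6212: g = 0.00343, g' = -0.6663 → V/F = 0.6264
Converged at V/F = 0.6264.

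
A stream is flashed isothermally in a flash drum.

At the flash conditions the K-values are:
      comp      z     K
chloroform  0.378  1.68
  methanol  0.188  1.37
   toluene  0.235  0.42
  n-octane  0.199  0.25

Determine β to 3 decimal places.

Iterate (Newton) starting at β = 0.5:
  β = 0.500: g = -0.1803, g' = -0.559 → β = 0.178
  β = 0.178: g = -0.0295, g' = -0.409 → β = 0.105
  β = 0.105: g = -0.0004, g' = -0.398 → β = 0.104
Converged at β = 0.104.

β = 0.104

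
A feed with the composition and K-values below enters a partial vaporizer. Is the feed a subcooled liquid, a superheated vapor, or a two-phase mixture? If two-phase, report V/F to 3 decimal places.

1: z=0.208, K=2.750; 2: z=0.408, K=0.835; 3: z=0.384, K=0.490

two-phase, V/F = 0.164

ΣzᵢKᵢ = 1.101; Σzᵢ/Kᵢ = 1.348.
Both exceed 1, so a two-phase solution exists.
Material balance + equilibrium reduce to Σ zᵢ(Kᵢ−1)/(1+ψ(Kᵢ−1)) = 0.
Newton–Raphson from ψ = 0.56:
  ψ = 0.560: g = -0.1645, g' = -0.372 → ψ = 0.117
  ψ = 0.117: g = 0.0250, g' = -0.563 → ψ = 0.162
  ψ = 0.162: g = 0.0010, g' = -0.517 → ψ = 0.164
Converged at ψ = 0.164.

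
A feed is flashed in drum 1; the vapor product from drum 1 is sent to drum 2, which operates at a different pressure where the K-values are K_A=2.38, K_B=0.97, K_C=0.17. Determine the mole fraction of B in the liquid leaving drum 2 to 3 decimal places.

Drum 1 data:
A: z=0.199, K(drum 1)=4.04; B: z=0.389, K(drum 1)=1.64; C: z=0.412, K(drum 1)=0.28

x_B (drum 2) = 0.500

Drum 1:
Rachford–Rice: g(ψ₁) = Σ zᵢ(Kᵢ−1)/(1+ψ₁(Kᵢ−1)) = 0.
Check two-phase: ΣzᵢKᵢ = 1.557 > 1 and Σzᵢ/Kᵢ = 1.758 > 1, so g(0) = 0.557 > 0 and g(1) = -0.758 < 0.
Iterate (Newton) starting at ψ₁ = 0.48:
  ψ₁ = 0.480: g = -0.0168, g' = -0.896 → ψ₁ = 0.461
Converged at ψ₁ = 0.461.
Drum-1 compositions:
  A: x = 0.083, y = 0.335
  B: x = 0.300, y = 0.493
  C: x = 0.617, y = 0.173
Drum-2 feed = drum-1 vapor: z₂ = (0.3347, 0.4926, 0.1727).
Drum 2:
Iterate (Newton) starting at ψ₂ = 0.57:
  ψ₂ = 0.570: g = -0.0285, g' = -0.629 → ψ₂ = 0.525
  ψ₂ = 0.525: g = -0.0010, g' = -0.588 → ψ₂ = 0.523
Converged at ψ₂ = 0.523.
  A: x = 0.194, y = 0.463
  B: x = 0.500, y = 0.485
  C: x = 0.305, y = 0.052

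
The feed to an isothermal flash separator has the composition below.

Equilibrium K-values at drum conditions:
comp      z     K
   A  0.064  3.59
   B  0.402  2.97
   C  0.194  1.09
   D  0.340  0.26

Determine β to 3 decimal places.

β = 0.592

Rachford–Rice: g(β) = Σ zᵢ(Kᵢ−1)/(1+β(Kᵢ−1)) = 0.
Feasibility: ΣzᵢKᵢ = 1.724, Σzᵢ/Kᵢ = 1.639 — both > 1, two phases present.
Newton–Raphson from β = 0.34:
  β = 0.340: g = 0.2432, g' = -1.015 → β = 0.580
  β = 0.580: g = 0.0120, g' = -0.981 → β = 0.592
Converged at β = 0.592.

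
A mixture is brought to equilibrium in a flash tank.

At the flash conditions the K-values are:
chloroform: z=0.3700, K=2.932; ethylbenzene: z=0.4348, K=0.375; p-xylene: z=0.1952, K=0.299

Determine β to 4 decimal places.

Rachford–Rice: g(β) = Σ zᵢ(Kᵢ−1)/(1+β(Kᵢ−1)) = 0.
Check two-phase: ΣzᵢKᵢ = 1.3063 > 1 and Σzᵢ/Kᵢ = 1.9385 > 1, so g(0) = 0.3063 > 0 and g(1) = -0.9385 < 0.
Iterate (Newton) starting at β = 0.31:
  β = 0.3100: g = -0.06480, g' = -0.9581 → β = 0.2424
  β = 0.2424: g = 0.00177, g' = -1.0158 → β = 0.2441
Converged at β = 0.2441.

β = 0.2441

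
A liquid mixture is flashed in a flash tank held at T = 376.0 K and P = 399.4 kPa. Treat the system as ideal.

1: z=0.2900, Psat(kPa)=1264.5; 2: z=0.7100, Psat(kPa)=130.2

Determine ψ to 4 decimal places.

ψ = 0.1025

Raoult's law: Kᵢ = Pᵢˢᵃᵗ/P = Pᵢˢᵃᵗ/399.4.
  K_1 = 1264.5/399.4 = 3.165999, K_2 = 130.2/399.4 = 0.325989
Newton iteration, ψ⁰ = 0.5:
  ψ = 0.5000: g = -0.42024, g' = -1.0474 → ψ = 0.0988
  ψ = 0.0988: g = 0.00477, g' = -1.2935 → ψ = 0.1025
Converged at ψ = 0.1025.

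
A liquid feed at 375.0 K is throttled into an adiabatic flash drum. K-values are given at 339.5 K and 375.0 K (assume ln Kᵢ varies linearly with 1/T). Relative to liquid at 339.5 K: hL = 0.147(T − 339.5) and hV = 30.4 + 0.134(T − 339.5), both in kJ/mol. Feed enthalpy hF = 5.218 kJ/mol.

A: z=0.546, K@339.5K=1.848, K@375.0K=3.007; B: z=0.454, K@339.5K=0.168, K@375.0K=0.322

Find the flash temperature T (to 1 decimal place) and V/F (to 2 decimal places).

Adiabatic flash: solve Rachford–Rice at each trial T, then check hF = ψ·hV(T) + (1−ψ)·hL(T).
  T = 339.5 K: K = (1.848, 0.168), RR gives ψ = 0.121, H_out = 3.675 kJ/mol
  T = 375.0 K: K = (3.007, 0.322), RR gives ψ = 0.579, H_out = 22.556 kJ/mol
  T = 357.2 K: K = (2.384, 0.236), RR gives ψ = 0.387, H_out = 14.273 kJ/mol
  T = 348.4 K: K = (2.107, 0.200), RR gives ψ = 0.273, H_out = 9.568 kJ/mol
  T = 343.9 K: K = (1.974, 0.183), RR gives ψ = 0.202, H_out = 6.788 kJ/mol
  T = 341.7 K: K = (1.910, 0.176), RR gives ψ = 0.164, H_out = 5.290 kJ/mol
Linear interpolation between T = 339.5 (H_out = 3.675) and T = 341.7 (H_out = 5.290) on hF = 5.218 gives T ≈ 341.6 K, at which ψ = 0.16.

T = 341.6 K, V/F = 0.16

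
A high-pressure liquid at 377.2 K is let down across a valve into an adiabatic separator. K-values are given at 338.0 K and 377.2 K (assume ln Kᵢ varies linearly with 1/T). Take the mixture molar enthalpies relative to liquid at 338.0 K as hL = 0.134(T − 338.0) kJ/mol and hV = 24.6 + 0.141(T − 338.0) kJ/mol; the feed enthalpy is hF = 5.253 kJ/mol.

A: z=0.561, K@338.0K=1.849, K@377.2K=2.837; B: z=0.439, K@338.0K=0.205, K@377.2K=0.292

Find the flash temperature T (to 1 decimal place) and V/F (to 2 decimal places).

T = 339.2 K, V/F = 0.21

Adiabatic flash: solve Rachford–Rice at each trial T, then check hF = ψ·hV(T) + (1−ψ)·hL(T).
  T = 338.0 K: K = (1.849, 0.205), RR gives ψ = 0.189, H_out = 4.639 kJ/mol
  T = 377.2 K: K = (2.837, 0.292), RR gives ψ = 0.553, H_out = 19.018 kJ/mol
  T = 357.6 K: K = (2.317, 0.247), RR gives ψ = 0.412, H_out = 12.814 kJ/mol
  T = 347.8 K: K = (2.077, 0.226), RR gives ψ = 0.317, H_out = 9.125 kJ/mol
  T = 342.9 K: K = (1.961, 0.215), RR gives ψ = 0.258, H_out = 7.014 kJ/mol
  T = 340.4 K: K = (1.903, 0.210), RR gives ψ = 0.224, H_out = 5.841 kJ/mol
Linear interpolation between T = 338.0 (H_out = 4.639) and T = 340.4 (H_out = 5.841) on hF = 5.253 gives T ≈ 339.2 K, at which ψ = 0.21.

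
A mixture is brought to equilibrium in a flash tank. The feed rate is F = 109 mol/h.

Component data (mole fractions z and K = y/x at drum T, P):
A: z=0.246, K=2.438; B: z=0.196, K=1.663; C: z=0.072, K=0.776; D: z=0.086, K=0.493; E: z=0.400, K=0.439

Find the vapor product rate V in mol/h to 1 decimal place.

V = 36.3 mol/h

Iterate (Newton) starting at ψ = 0.5:
  ψ = 0.500: g = -0.0851, g' = -0.508 → ψ = 0.333
Converged at ψ = 0.333.
Then V = ψ·F = 0.3326·109 = 36.3 mol/h and L = F − V = 72.7 mol/h.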